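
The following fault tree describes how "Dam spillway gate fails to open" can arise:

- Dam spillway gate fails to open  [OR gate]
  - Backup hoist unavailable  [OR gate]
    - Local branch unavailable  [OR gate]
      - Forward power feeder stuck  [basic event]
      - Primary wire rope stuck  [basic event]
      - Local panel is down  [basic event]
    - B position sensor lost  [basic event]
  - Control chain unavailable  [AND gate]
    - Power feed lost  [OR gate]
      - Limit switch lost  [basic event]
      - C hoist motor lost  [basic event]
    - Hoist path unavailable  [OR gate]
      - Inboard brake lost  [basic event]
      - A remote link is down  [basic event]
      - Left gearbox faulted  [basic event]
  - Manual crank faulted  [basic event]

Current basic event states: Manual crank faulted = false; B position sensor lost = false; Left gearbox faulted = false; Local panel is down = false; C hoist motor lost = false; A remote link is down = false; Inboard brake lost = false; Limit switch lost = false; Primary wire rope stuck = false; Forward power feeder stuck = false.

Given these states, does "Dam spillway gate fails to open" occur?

Local branch unavailable [OR]: Forward power feeder stuck=not, Primary wire rope stuck=not, Local panel is down=not → no input occurs → does not occur.
Backup hoist unavailable [OR]: Local branch unavailable=not, B position sensor lost=not → no input occurs → does not occur.
Power feed lost [OR]: Limit switch lost=not, C hoist motor lost=not → no input occurs → does not occur.
Hoist path unavailable [OR]: Inboard brake lost=not, A remote link is down=not, Left gearbox faulted=not → no input occurs → does not occur.
Control chain unavailable [AND]: Power feed lost=not, Hoist path unavailable=not → not all inputs occur → does not occur.
Dam spillway gate fails to open [OR]: Backup hoist unavailable=not, Control chain unavailable=not, Manual crank faulted=not → no input occurs → does not occur.

No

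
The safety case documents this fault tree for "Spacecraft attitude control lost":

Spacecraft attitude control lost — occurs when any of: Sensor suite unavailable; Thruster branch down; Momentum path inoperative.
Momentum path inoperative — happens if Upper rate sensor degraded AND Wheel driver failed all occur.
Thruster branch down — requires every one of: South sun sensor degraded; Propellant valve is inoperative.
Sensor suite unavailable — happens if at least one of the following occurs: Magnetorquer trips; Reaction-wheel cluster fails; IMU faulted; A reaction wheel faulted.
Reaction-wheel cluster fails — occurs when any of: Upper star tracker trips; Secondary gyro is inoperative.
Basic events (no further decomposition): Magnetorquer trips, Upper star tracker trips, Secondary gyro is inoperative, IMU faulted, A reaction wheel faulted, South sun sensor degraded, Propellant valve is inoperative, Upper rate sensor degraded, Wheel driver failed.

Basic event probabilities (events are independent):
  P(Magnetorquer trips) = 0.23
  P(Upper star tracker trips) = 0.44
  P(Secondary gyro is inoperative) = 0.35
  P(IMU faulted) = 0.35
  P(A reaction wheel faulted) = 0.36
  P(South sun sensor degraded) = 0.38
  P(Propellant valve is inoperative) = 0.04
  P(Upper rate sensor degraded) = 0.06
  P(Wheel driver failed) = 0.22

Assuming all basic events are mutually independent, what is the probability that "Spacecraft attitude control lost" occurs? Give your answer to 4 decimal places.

P(Reaction-wheel cluster fails) [OR] = 1 − (1−0.44) × (1−0.35) = 0.636000
P(Sensor suite unavailable) [OR] = 1 − (1−0.23) × (1−0.636000) × (1−0.35) × (1−0.36) = 0.883404
P(Thruster branch down) [AND] = 0.38 × 0.04 = 0.015200
P(Momentum path inoperative) [AND] = 0.06 × 0.22 = 0.013200
P(Spacecraft attitude control lost) [OR] = 1 − (1−0.883404) × (1−0.015200) × (1−0.013200) = 0.886692
Rounded to 4 decimal places: P(Spacecraft attitude control lost) ≈ 0.8867.

0.8867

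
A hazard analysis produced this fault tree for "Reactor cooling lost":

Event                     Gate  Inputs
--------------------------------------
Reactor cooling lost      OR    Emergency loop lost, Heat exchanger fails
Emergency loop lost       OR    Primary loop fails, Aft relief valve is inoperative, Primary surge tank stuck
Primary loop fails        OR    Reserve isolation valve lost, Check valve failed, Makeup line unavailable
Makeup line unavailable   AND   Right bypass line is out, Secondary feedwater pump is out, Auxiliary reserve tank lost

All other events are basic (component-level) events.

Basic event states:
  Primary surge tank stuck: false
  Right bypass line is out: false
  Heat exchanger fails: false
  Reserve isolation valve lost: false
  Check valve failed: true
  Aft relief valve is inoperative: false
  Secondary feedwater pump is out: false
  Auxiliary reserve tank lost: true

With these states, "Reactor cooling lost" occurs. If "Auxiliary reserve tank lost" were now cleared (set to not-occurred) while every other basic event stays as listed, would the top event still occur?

Yes

Counterfactual: set "Auxiliary reserve tank lost" to not occurred.
Makeup line unavailable [AND]: Right bypass line is out=not, Secondary feedwater pump is out=not, Auxiliary reserve tank lost=not → not all inputs occur → does not occur.
Primary loop fails [OR]: Reserve isolation valve lost=not, Check valve failed=occurs, Makeup line unavailable=not → at least one input occurs → occurs.
Emergency loop lost [OR]: Primary loop fails=occurs, Aft relief valve is inoperative=not, Primary surge tank stuck=not → at least one input occurs → occurs.
Reactor cooling lost [OR]: Emergency loop lost=occurs, Heat exchanger fails=not → at least one input occurs → occurs.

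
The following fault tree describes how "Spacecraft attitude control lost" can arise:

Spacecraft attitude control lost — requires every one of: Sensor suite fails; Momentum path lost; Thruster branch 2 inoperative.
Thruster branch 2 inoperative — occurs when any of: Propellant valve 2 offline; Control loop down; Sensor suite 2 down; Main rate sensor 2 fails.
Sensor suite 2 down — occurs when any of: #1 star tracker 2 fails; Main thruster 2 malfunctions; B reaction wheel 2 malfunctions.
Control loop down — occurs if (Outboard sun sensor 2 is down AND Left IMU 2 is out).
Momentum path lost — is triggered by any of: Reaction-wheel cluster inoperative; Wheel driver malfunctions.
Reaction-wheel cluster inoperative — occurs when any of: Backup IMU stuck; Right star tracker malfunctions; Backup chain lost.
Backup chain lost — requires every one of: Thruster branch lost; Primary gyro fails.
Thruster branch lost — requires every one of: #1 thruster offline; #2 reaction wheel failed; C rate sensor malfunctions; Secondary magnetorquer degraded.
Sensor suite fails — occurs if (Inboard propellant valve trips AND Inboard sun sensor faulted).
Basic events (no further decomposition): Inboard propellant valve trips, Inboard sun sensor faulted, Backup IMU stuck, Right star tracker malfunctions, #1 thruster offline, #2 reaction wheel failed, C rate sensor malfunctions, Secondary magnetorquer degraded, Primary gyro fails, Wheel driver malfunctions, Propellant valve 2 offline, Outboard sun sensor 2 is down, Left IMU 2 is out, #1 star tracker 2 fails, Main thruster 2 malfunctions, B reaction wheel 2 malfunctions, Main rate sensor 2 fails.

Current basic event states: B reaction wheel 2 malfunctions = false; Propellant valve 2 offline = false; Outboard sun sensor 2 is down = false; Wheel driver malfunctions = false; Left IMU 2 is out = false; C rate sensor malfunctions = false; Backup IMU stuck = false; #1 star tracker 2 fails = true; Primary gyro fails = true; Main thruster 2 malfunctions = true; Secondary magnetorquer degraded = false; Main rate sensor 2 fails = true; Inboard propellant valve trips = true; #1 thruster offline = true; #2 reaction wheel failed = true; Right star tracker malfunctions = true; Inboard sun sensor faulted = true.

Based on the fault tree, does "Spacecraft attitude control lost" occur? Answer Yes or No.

Sensor suite fails [AND]: Inboard propellant valve trips=occurs, Inboard sun sensor faulted=occurs → all inputs occur → occurs.
Thruster branch lost [AND]: #1 thruster offline=occurs, #2 reaction wheel failed=occurs, C rate sensor malfunctions=not, Secondary magnetorquer degraded=not → not all inputs occur → does not occur.
Backup chain lost [AND]: Thruster branch lost=not, Primary gyro fails=occurs → not all inputs occur → does not occur.
Reaction-wheel cluster inoperative [OR]: Backup IMU stuck=not, Right star tracker malfunctions=occurs, Backup chain lost=not → at least one input occurs → occurs.
Momentum path lost [OR]: Reaction-wheel cluster inoperative=occurs, Wheel driver malfunctions=not → at least one input occurs → occurs.
Control loop down [AND]: Outboard sun sensor 2 is down=not, Left IMU 2 is out=not → not all inputs occur → does not occur.
Sensor suite 2 down [OR]: #1 star tracker 2 fails=occurs, Main thruster 2 malfunctions=occurs, B reaction wheel 2 malfunctions=not → at least one input occurs → occurs.
Thruster branch 2 inoperative [OR]: Propellant valve 2 offline=not, Control loop down=not, Sensor suite 2 down=occurs, Main rate sensor 2 fails=occurs → at least one input occurs → occurs.
Spacecraft attitude control lost [AND]: Sensor suite fails=occurs, Momentum path lost=occurs, Thruster branch 2 inoperative=occurs → all inputs occur → occurs.

Yes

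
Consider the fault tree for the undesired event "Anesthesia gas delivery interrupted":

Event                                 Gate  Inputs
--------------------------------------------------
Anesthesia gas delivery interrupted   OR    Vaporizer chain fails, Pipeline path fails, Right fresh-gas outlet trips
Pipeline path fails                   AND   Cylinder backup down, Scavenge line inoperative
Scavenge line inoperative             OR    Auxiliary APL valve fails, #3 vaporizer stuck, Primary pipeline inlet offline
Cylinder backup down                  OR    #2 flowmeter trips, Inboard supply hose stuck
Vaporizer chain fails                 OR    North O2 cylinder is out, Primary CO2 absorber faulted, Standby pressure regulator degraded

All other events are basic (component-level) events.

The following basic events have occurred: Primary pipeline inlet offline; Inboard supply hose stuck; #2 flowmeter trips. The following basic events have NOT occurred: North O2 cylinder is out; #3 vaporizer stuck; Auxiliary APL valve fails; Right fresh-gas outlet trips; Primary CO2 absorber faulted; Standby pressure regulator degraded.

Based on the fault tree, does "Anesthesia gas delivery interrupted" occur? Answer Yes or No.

Vaporizer chain fails [OR]: North O2 cylinder is out=not, Primary CO2 absorber faulted=not, Standby pressure regulator degraded=not → no input occurs → does not occur.
Cylinder backup down [OR]: #2 flowmeter trips=occurs, Inboard supply hose stuck=occurs → at least one input occurs → occurs.
Scavenge line inoperative [OR]: Auxiliary APL valve fails=not, #3 vaporizer stuck=not, Primary pipeline inlet offline=occurs → at least one input occurs → occurs.
Pipeline path fails [AND]: Cylinder backup down=occurs, Scavenge line inoperative=occurs → all inputs occur → occurs.
Anesthesia gas delivery interrupted [OR]: Vaporizer chain fails=not, Pipeline path fails=occurs, Right fresh-gas outlet trips=not → at least one input occurs → occurs.

Yes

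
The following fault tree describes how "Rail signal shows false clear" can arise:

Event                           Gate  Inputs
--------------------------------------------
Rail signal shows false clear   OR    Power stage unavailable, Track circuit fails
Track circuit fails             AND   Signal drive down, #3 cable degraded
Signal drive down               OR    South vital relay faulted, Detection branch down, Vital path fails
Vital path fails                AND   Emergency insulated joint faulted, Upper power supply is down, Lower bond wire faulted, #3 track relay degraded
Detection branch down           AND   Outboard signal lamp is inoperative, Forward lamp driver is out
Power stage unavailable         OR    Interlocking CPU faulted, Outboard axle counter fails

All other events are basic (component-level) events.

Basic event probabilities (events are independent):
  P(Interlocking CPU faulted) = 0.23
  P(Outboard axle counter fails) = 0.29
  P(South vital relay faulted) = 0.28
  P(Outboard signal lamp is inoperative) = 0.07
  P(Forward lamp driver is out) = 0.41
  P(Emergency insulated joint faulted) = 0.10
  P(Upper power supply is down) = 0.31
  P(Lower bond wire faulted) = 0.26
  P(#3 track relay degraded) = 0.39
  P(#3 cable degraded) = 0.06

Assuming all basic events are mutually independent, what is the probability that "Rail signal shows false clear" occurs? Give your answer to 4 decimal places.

P(Power stage unavailable) [OR] = 1 − (1−0.23) × (1−0.29) = 0.453300
P(Detection branch down) [AND] = 0.07 × 0.41 = 0.028700
P(Vital path fails) [AND] = 0.10 × 0.31 × 0.26 × 0.39 = 0.003143
P(Signal drive down) [OR] = 1 − (1−0.28) × (1−0.028700) × (1−0.003143) = 0.302862
P(Track circuit fails) [AND] = 0.302862 × 0.06 = 0.018172
P(Rail signal shows false clear) [OR] = 1 − (1−0.453300) × (1−0.018172) = 0.463235
Rounded to 4 decimal places: P(Rail signal shows false clear) ≈ 0.4632.

0.4632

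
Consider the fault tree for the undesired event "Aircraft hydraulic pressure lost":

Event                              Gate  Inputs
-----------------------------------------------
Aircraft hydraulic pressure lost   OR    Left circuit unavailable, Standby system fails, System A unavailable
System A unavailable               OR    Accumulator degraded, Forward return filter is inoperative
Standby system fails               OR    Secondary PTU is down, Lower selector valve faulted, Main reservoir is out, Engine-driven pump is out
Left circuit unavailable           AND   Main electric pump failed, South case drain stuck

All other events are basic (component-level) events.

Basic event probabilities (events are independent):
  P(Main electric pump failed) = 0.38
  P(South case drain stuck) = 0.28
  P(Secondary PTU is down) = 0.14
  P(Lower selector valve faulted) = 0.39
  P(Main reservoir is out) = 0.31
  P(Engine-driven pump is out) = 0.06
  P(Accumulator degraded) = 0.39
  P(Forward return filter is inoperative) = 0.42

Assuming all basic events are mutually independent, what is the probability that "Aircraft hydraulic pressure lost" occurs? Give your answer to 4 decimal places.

P(Left circuit unavailable) [AND] = 0.38 × 0.28 = 0.106400
P(Standby system fails) [OR] = 1 − (1−0.14) × (1−0.39) × (1−0.31) × (1−0.06) = 0.659744
P(System A unavailable) [OR] = 1 − (1−0.39) × (1−0.42) = 0.646200
P(Aircraft hydraulic pressure lost) [OR] = 1 − (1−0.106400) × (1−0.659744) × (1−0.646200) = 0.892426
Rounded to 4 decimal places: P(Aircraft hydraulic pressure lost) ≈ 0.8924.

0.8924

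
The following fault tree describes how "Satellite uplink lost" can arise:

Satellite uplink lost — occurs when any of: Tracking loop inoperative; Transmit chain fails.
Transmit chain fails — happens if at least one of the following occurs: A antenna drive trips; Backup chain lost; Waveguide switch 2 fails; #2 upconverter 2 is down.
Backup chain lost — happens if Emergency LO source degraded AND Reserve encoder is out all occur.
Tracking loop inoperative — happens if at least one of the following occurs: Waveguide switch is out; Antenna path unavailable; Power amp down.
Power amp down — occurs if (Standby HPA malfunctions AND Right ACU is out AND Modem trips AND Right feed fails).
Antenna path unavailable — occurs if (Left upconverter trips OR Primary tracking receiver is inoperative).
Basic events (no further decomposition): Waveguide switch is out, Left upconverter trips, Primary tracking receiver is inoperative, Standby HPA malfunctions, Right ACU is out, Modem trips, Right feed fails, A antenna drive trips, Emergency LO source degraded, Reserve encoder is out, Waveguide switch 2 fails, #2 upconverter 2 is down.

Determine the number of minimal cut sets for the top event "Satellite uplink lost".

8

Antenna path unavailable [OR]: union of children's cut sets → 2 cut set(s).
Power amp down [AND]: one cut set from each child combined → 1 × 1 × 1 × 1 = 1 cut set(s).
Tracking loop inoperative [OR]: union of children's cut sets → 4 cut set(s).
Backup chain lost [AND]: one cut set from each child combined → 1 × 1 = 1 cut set(s).
Transmit chain fails [OR]: union of children's cut sets → 4 cut set(s).
Satellite uplink lost [OR]: union of children's cut sets → 8 cut set(s).
Minimal cut sets: {Waveguide switch is out}; {Left upconverter trips}; {Primary tracking receiver is inoperative}; {Modem trips, Right ACU is out, Right feed fails, Standby HPA malfunctions}; {A antenna drive trips}; {Emergency LO source degraded, Reserve encoder is out}; {Waveguide switch 2 fails}; {#2 upconverter 2 is down}.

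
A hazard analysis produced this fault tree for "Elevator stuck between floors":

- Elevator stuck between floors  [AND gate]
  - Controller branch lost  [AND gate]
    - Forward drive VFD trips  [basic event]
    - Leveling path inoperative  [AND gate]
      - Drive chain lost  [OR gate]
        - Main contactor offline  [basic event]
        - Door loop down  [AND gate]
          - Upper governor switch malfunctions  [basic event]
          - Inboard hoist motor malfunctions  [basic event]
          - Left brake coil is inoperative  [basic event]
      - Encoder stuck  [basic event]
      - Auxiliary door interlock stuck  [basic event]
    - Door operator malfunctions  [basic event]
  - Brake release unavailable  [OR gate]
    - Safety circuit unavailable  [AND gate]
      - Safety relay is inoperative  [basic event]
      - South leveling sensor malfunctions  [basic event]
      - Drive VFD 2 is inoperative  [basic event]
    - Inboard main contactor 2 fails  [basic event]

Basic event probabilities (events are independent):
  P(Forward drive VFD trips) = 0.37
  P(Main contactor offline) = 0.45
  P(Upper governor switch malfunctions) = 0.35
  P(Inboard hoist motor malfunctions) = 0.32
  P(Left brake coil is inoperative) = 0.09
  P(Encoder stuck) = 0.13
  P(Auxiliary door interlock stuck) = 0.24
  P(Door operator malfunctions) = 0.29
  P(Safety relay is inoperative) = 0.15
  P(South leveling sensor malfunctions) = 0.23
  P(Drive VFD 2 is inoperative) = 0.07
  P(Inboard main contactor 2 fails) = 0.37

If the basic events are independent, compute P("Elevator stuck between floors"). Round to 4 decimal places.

0.0006

P(Door loop down) [AND] = 0.35 × 0.32 × 0.09 = 0.010080
P(Drive chain lost) [OR] = 1 − (1−0.45) × (1−0.010080) = 0.455544
P(Leveling path inoperative) [AND] = 0.455544 × 0.13 × 0.24 = 0.014213
P(Controller branch lost) [AND] = 0.37 × 0.014213 × 0.29 = 0.001525
P(Safety circuit unavailable) [AND] = 0.15 × 0.23 × 0.07 = 0.002415
P(Brake release unavailable) [OR] = 1 − (1−0.002415) × (1−0.37) = 0.371521
P(Elevator stuck between floors) [AND] = 0.001525 × 0.371521 = 0.000567
Rounded to 4 decimal places: P(Elevator stuck between floors) ≈ 0.0006.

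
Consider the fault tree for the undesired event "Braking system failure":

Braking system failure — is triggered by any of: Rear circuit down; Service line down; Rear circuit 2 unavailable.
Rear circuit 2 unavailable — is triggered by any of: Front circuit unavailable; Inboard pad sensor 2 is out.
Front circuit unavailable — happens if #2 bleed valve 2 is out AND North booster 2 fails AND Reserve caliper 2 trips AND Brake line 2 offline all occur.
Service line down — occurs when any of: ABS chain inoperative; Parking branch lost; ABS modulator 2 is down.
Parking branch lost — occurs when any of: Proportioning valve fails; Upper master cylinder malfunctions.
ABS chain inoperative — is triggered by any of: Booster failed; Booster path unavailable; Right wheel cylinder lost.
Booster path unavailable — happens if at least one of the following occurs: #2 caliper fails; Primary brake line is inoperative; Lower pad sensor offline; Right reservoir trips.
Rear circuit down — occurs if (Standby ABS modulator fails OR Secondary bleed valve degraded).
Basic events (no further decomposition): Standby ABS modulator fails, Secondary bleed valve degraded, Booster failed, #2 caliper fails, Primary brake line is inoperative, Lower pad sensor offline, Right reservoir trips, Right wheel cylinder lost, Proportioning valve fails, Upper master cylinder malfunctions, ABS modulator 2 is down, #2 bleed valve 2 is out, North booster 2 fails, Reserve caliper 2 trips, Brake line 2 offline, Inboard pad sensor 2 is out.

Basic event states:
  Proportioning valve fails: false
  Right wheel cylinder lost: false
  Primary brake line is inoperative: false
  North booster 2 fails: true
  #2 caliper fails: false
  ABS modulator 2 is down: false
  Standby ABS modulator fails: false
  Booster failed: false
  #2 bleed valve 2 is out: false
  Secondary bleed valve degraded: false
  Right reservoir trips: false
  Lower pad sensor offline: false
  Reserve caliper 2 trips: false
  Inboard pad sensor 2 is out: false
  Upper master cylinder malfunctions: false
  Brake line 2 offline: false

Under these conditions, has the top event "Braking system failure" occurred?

No

Rear circuit down [OR]: Standby ABS modulator fails=not, Secondary bleed valve degraded=not → no input occurs → does not occur.
Booster path unavailable [OR]: #2 caliper fails=not, Primary brake line is inoperative=not, Lower pad sensor offline=not, Right reservoir trips=not → no input occurs → does not occur.
ABS chain inoperative [OR]: Booster failed=not, Booster path unavailable=not, Right wheel cylinder lost=not → no input occurs → does not occur.
Parking branch lost [OR]: Proportioning valve fails=not, Upper master cylinder malfunctions=not → no input occurs → does not occur.
Service line down [OR]: ABS chain inoperative=not, Parking branch lost=not, ABS modulator 2 is down=not → no input occurs → does not occur.
Front circuit unavailable [AND]: #2 bleed valve 2 is out=not, North booster 2 fails=occurs, Reserve caliper 2 trips=not, Brake line 2 offline=not → not all inputs occur → does not occur.
Rear circuit 2 unavailable [OR]: Front circuit unavailable=not, Inboard pad sensor 2 is out=not → no input occurs → does not occur.
Braking system failure [OR]: Rear circuit down=not, Service line down=not, Rear circuit 2 unavailable=not → no input occurs → does not occur.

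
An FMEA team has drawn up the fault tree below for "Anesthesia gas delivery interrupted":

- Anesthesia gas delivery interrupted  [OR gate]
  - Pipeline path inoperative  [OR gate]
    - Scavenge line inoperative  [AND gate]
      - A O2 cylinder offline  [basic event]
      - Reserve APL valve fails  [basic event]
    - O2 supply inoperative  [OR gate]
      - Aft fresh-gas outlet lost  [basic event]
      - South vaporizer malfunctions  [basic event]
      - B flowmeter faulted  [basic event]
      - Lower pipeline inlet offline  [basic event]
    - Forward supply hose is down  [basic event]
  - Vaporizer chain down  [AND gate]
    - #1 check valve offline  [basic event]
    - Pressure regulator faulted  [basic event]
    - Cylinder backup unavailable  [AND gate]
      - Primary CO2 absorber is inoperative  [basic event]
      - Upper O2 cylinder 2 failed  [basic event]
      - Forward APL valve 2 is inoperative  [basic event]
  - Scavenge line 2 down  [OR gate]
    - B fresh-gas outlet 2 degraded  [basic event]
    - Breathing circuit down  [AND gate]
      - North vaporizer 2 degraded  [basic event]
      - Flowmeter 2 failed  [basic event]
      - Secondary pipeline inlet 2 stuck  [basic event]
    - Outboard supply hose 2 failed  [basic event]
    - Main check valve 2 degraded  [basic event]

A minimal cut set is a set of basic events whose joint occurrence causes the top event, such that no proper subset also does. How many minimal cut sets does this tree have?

11

Scavenge line inoperative [AND]: one cut set from each child combined → 1 × 1 = 1 cut set(s).
O2 supply inoperative [OR]: union of children's cut sets → 4 cut set(s).
Pipeline path inoperative [OR]: union of children's cut sets → 6 cut set(s).
Cylinder backup unavailable [AND]: one cut set from each child combined → 1 × 1 × 1 = 1 cut set(s).
Vaporizer chain down [AND]: one cut set from each child combined → 1 × 1 × 1 = 1 cut set(s).
Breathing circuit down [AND]: one cut set from each child combined → 1 × 1 × 1 = 1 cut set(s).
Scavenge line 2 down [OR]: union of children's cut sets → 4 cut set(s).
Anesthesia gas delivery interrupted [OR]: union of children's cut sets → 11 cut set(s).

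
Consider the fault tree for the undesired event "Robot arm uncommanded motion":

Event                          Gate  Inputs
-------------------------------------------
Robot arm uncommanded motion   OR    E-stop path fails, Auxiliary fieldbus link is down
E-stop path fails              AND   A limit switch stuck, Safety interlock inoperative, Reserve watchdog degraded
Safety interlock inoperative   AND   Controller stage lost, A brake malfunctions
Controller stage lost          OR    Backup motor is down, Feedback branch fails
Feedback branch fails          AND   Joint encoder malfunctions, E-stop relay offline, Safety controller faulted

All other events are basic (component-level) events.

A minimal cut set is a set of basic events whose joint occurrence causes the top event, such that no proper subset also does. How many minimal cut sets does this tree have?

Feedback branch fails [AND]: one cut set from each child combined → 1 × 1 × 1 = 1 cut set(s).
Controller stage lost [OR]: union of children's cut sets → 2 cut set(s).
Safety interlock inoperative [AND]: one cut set from each child combined → 2 × 1 = 2 cut set(s).
E-stop path fails [AND]: one cut set from each child combined → 1 × 2 × 1 = 2 cut set(s).
Robot arm uncommanded motion [OR]: union of children's cut sets → 3 cut set(s).
Minimal cut sets: {A brake malfunctions, A limit switch stuck, Backup motor is down, Reserve watchdog degraded}; {A brake malfunctions, A limit switch stuck, E-stop relay offline, Joint encoder malfunctions, Reserve watchdog degraded, Safety controller faulted}; {Auxiliary fieldbus link is down}.

3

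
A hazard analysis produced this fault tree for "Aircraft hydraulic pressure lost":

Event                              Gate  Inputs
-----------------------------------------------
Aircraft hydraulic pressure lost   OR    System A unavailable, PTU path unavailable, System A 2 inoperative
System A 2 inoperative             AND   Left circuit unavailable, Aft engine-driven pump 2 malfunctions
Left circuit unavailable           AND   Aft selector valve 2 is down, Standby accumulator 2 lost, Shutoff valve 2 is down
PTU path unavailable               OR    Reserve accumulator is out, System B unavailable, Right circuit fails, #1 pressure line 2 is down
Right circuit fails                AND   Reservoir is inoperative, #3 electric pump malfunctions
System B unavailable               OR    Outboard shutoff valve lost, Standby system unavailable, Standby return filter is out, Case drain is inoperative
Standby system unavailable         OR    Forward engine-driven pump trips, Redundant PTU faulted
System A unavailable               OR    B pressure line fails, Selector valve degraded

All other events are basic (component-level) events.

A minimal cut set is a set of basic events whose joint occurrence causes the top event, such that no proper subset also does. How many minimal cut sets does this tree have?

11

System A unavailable [OR]: union of children's cut sets → 2 cut set(s).
Standby system unavailable [OR]: union of children's cut sets → 2 cut set(s).
System B unavailable [OR]: union of children's cut sets → 5 cut set(s).
Right circuit fails [AND]: one cut set from each child combined → 1 × 1 = 1 cut set(s).
PTU path unavailable [OR]: union of children's cut sets → 8 cut set(s).
Left circuit unavailable [AND]: one cut set from each child combined → 1 × 1 × 1 = 1 cut set(s).
System A 2 inoperative [AND]: one cut set from each child combined → 1 × 1 = 1 cut set(s).
Aircraft hydraulic pressure lost [OR]: union of children's cut sets → 11 cut set(s).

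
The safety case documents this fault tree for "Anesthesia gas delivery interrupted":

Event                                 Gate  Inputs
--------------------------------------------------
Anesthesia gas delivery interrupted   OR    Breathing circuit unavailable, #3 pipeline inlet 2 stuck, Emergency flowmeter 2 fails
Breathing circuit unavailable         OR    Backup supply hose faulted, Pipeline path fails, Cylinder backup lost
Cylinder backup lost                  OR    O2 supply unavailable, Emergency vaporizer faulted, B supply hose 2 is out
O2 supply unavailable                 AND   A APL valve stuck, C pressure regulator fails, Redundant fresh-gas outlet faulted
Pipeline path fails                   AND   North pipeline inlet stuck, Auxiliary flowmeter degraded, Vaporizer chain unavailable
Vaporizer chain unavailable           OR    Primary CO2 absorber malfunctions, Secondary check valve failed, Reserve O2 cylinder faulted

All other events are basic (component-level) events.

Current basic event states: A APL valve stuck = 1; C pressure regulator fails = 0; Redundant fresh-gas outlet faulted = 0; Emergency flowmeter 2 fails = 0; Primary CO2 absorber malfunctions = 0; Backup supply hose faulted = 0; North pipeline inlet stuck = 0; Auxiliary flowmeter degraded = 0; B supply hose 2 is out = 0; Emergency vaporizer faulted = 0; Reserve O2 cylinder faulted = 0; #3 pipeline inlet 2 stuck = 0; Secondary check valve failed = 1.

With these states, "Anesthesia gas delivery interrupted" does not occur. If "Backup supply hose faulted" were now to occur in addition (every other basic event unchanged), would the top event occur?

Yes

Counterfactual: set "Backup supply hose faulted" to occurred.
Vaporizer chain unavailable [OR]: Primary CO2 absorber malfunctions=not, Secondary check valve failed=occurs, Reserve O2 cylinder faulted=not → at least one input occurs → occurs.
Pipeline path fails [AND]: North pipeline inlet stuck=not, Auxiliary flowmeter degraded=not, Vaporizer chain unavailable=occurs → not all inputs occur → does not occur.
O2 supply unavailable [AND]: A APL valve stuck=occurs, C pressure regulator fails=not, Redundant fresh-gas outlet faulted=not → not all inputs occur → does not occur.
Cylinder backup lost [OR]: O2 supply unavailable=not, Emergency vaporizer faulted=not, B supply hose 2 is out=not → no input occurs → does not occur.
Breathing circuit unavailable [OR]: Backup supply hose faulted=occurs, Pipeline path fails=not, Cylinder backup lost=not → at least one input occurs → occurs.
Anesthesia gas delivery interrupted [OR]: Breathing circuit unavailable=occurs, #3 pipeline inlet 2 stuck=not, Emergency flowmeter 2 fails=not → at least one input occurs → occurs.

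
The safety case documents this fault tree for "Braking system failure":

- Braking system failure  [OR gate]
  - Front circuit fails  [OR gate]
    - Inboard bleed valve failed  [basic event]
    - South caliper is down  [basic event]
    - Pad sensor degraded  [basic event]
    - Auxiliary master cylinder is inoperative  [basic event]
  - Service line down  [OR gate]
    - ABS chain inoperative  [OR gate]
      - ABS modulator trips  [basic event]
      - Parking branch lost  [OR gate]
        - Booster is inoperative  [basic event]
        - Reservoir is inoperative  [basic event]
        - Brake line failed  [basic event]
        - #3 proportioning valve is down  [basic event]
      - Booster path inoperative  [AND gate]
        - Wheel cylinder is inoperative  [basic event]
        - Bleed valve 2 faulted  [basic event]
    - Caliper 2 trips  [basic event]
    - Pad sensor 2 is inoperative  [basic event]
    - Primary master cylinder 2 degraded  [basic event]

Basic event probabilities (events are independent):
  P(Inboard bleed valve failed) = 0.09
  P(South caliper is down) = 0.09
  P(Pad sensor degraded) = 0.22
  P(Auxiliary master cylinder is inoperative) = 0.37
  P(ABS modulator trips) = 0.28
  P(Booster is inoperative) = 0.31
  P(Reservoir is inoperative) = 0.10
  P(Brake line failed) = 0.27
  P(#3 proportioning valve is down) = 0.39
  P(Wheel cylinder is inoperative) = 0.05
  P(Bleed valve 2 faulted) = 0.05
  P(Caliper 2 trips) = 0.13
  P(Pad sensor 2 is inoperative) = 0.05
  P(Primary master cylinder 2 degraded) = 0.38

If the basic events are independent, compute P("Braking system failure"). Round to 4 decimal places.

P(Front circuit fails) [OR] = 1 − (1−0.09) × (1−0.09) × (1−0.22) × (1−0.37) = 0.593072
P(Parking branch lost) [OR] = 1 − (1−0.31) × (1−0.10) × (1−0.27) × (1−0.39) = 0.723469
P(Booster path inoperative) [AND] = 0.05 × 0.05 = 0.002500
P(ABS chain inoperative) [OR] = 1 − (1−0.28) × (1−0.723469) × (1−0.002500) = 0.801395
P(Service line down) [OR] = 1 − (1−0.801395) × (1−0.13) × (1−0.05) × (1−0.38) = 0.898229
P(Braking system failure) [OR] = 1 − (1−0.593072) × (1−0.898229) = 0.958587
Rounded to 4 decimal places: P(Braking system failure) ≈ 0.9586.

0.9586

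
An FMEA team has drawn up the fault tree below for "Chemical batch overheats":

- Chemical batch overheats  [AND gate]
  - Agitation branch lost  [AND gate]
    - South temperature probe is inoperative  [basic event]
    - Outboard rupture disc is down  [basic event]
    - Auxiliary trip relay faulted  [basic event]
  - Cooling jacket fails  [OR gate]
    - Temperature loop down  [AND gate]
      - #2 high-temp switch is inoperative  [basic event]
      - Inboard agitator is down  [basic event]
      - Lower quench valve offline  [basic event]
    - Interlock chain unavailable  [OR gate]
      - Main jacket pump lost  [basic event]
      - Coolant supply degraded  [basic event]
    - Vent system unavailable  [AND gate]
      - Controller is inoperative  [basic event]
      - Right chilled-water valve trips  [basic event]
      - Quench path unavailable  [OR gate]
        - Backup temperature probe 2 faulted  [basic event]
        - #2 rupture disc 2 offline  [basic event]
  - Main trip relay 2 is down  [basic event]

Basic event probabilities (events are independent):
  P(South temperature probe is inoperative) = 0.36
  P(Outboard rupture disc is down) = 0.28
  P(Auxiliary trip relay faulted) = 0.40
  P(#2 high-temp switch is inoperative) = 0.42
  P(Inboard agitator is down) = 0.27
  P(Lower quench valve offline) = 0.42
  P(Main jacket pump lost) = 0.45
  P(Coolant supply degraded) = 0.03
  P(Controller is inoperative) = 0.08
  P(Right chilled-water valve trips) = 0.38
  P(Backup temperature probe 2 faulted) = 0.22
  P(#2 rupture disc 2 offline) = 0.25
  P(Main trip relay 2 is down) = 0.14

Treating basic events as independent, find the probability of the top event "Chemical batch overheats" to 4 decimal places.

P(Agitation branch lost) [AND] = 0.36 × 0.28 × 0.40 = 0.040320
P(Temperature loop down) [AND] = 0.42 × 0.27 × 0.42 = 0.047628
P(Interlock chain unavailable) [OR] = 1 − (1−0.45) × (1−0.03) = 0.466500
P(Quench path unavailable) [OR] = 1 − (1−0.22) × (1−0.25) = 0.415000
P(Vent system unavailable) [AND] = 0.08 × 0.38 × 0.415000 = 0.012616
P(Cooling jacket fails) [OR] = 1 − (1−0.047628) × (1−0.466500) × (1−0.012616) = 0.498320
P(Chemical batch overheats) [AND] = 0.040320 × 0.498320 × 0.14 = 0.002813
Rounded to 4 decimal places: P(Chemical batch overheats) ≈ 0.0028.

0.0028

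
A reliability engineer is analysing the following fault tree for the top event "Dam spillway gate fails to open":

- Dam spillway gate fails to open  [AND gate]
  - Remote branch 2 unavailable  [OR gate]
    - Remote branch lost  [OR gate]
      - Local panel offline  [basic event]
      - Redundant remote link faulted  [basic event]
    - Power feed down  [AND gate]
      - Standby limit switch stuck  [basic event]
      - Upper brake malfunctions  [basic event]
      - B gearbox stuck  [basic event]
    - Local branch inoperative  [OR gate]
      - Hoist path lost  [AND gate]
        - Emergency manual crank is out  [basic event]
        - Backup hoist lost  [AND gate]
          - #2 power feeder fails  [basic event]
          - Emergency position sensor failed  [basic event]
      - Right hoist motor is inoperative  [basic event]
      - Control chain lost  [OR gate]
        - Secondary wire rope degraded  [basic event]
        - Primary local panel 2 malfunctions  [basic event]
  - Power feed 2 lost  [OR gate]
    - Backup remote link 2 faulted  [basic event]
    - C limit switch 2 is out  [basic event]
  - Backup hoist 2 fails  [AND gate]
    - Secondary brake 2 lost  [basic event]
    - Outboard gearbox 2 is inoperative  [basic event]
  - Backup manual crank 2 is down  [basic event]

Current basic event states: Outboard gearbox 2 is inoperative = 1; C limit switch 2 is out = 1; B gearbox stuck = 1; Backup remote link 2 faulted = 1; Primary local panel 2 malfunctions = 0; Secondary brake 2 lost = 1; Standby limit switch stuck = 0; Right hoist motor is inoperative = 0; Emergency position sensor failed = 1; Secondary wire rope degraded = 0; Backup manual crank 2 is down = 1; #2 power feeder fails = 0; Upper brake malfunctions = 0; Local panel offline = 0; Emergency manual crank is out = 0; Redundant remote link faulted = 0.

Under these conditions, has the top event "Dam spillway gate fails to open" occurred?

Remote branch lost [OR]: Local panel offline=not, Redundant remote link faulted=not → no input occurs → does not occur.
Power feed down [AND]: Standby limit switch stuck=not, Upper brake malfunctions=not, B gearbox stuck=occurs → not all inputs occur → does not occur.
Backup hoist lost [AND]: #2 power feeder fails=not, Emergency position sensor failed=occurs → not all inputs occur → does not occur.
Hoist path lost [AND]: Emergency manual crank is out=not, Backup hoist lost=not → not all inputs occur → does not occur.
Control chain lost [OR]: Secondary wire rope degraded=not, Primary local panel 2 malfunctions=not → no input occurs → does not occur.
Local branch inoperative [OR]: Hoist path lost=not, Right hoist motor is inoperative=not, Control chain lost=not → no input occurs → does not occur.
Remote branch 2 unavailable [OR]: Remote branch lost=not, Power feed down=not, Local branch inoperative=not → no input occurs → does not occur.
Power feed 2 lost [OR]: Backup remote link 2 faulted=occurs, C limit switch 2 is out=occurs → at least one input occurs → occurs.
Backup hoist 2 fails [AND]: Secondary brake 2 lost=occurs, Outboard gearbox 2 is inoperative=occurs → all inputs occur → occurs.
Dam spillway gate fails to open [AND]: Remote branch 2 unavailable=not, Power feed 2 lost=occurs, Backup hoist 2 fails=occurs, Backup manual crank 2 is down=occurs → not all inputs occur → does not occur.

No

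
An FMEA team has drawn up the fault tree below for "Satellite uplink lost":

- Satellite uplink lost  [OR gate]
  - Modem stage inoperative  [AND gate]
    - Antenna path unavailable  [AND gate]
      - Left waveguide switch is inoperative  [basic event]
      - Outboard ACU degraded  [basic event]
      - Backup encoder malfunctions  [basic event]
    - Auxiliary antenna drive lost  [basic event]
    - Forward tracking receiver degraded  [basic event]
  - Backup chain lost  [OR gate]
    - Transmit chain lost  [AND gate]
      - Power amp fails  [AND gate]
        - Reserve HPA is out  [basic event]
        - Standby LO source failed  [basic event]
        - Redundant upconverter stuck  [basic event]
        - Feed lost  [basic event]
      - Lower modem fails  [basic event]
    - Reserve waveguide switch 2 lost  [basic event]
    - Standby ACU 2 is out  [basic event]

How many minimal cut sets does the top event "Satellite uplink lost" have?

4

Antenna path unavailable [AND]: one cut set from each child combined → 1 × 1 × 1 = 1 cut set(s).
Modem stage inoperative [AND]: one cut set from each child combined → 1 × 1 × 1 = 1 cut set(s).
Power amp fails [AND]: one cut set from each child combined → 1 × 1 × 1 × 1 = 1 cut set(s).
Transmit chain lost [AND]: one cut set from each child combined → 1 × 1 = 1 cut set(s).
Backup chain lost [OR]: union of children's cut sets → 3 cut set(s).
Satellite uplink lost [OR]: union of children's cut sets → 4 cut set(s).
Minimal cut sets: {Auxiliary antenna drive lost, Backup encoder malfunctions, Forward tracking receiver degraded, Left waveguide switch is inoperative, Outboard ACU degraded}; {Feed lost, Lower modem fails, Redundant upconverter stuck, Reserve HPA is out, Standby LO source failed}; {Reserve waveguide switch 2 lost}; {Standby ACU 2 is out}.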